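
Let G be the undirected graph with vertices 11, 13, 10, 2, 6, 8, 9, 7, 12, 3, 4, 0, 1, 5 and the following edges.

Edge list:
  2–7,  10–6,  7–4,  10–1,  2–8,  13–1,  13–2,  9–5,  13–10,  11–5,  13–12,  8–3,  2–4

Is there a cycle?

DFS, tracking each vertex's parent; an edge to a visited non-parent vertex closes a cycle.
Start from 12:
visit 12 (parent –)
  visit 13 (parent 12)
    visit 2 (parent 13)
      visit 8 (parent 2)
        8–2: parent, skip
        visit 3 (parent 8)
          3–8: parent, skip
      visit 7 (parent 2)
        7–2: parent, skip
        visit 4 (parent 7)
          4–7: parent, skip
          4–2: 2 visited and ≠ parent → cycle
Cycle: 2 – 7 – 4 – 2.

Yes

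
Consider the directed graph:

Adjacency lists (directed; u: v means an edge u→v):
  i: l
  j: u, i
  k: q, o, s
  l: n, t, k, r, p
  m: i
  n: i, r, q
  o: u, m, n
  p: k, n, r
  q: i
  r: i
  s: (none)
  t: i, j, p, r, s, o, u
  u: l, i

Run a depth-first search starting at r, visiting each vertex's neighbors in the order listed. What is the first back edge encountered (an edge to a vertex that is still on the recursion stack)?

DFS from r (visiting each vertex's neighbors in the order listed); mark gray on enter, black on exit:
r gray
  i gray
    l gray
      n gray
        n→i: i is gray → back edge
First back edge: n → i.

n->i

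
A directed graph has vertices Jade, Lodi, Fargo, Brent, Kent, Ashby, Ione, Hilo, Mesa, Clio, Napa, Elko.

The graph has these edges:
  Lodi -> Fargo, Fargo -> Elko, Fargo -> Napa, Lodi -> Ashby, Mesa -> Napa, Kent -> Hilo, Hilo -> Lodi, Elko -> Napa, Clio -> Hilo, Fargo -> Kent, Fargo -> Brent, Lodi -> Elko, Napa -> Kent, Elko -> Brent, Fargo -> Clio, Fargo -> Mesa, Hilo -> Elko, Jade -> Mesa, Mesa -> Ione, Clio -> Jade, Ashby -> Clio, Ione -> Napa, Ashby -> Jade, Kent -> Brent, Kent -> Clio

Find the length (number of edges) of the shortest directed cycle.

4

For each vertex v, BFS finds the shortest path from v back to v.
The shortest such closed walk is Fargo → Clio → Hilo → Lodi → Fargo, length 4.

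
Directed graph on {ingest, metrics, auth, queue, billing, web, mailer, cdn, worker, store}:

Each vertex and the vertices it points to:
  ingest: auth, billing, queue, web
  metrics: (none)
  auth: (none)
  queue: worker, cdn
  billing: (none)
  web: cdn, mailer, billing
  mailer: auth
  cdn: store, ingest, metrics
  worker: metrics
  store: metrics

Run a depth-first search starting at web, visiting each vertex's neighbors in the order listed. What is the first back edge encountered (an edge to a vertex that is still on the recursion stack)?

queue->cdn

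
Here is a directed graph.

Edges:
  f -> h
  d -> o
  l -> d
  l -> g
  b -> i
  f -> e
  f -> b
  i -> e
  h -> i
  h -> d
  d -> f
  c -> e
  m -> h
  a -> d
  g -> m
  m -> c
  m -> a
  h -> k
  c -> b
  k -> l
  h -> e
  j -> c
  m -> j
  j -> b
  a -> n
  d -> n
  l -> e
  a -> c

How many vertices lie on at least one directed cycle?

8

A vertex is on a directed cycle iff it belongs to a strongly connected component of size ≥ 2 (or has a self-loop).
The vertices on cycles are {a, d, f, g, h, k, l, m} — 8 in total.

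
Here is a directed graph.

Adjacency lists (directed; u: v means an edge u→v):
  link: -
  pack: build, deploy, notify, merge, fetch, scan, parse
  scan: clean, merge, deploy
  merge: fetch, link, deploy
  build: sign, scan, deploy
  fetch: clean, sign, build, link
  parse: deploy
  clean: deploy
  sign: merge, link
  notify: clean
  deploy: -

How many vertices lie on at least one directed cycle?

A vertex is on a directed cycle iff it belongs to a strongly connected component of size ≥ 2 (or has a self-loop).
The vertices on cycles are {scan, sign, build, fetch, merge} — 5 in total.

5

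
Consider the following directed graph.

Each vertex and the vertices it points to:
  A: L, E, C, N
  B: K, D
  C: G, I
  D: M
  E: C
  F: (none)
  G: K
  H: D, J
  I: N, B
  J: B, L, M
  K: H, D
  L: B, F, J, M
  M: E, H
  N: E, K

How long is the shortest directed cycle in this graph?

2

For each vertex v, BFS finds the shortest path from v back to v.
The shortest such closed walk is L → J → L, length 2.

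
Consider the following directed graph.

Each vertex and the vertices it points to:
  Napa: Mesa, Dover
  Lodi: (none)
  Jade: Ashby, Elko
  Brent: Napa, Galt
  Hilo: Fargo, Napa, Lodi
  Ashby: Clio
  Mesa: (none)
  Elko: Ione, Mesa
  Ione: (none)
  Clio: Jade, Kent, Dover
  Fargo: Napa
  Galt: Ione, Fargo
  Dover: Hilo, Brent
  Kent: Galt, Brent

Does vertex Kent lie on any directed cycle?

Kent lies on a cycle iff there is a path from Kent back to itself.
Exploring from Kent, it never reaches itself; equivalently, its strongly connected component is a singleton.

No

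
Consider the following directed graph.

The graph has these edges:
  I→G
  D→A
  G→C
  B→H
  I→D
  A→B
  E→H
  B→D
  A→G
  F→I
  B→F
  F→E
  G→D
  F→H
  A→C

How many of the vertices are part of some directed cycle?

A vertex is on a directed cycle iff it belongs to a strongly connected component of size ≥ 2 (or has a self-loop).
The vertices on cycles are {A, B, D, F, G, I} — 6 in total.

6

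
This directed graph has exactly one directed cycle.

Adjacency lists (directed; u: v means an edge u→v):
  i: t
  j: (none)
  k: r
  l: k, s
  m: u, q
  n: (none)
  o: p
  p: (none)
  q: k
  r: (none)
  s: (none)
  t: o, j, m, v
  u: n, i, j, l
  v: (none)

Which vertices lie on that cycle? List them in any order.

DFS with gray/black marking from t:
t gray
  o gray
    p gray
    p black
  o black
  j gray
  j black
  m gray
    u gray
      n gray
      n black
      i gray
        i→t: t is gray → back edge
Back edge closes the cycle t → m → u → i → t; its vertices are {i, m, t, u}.

i, m, t, u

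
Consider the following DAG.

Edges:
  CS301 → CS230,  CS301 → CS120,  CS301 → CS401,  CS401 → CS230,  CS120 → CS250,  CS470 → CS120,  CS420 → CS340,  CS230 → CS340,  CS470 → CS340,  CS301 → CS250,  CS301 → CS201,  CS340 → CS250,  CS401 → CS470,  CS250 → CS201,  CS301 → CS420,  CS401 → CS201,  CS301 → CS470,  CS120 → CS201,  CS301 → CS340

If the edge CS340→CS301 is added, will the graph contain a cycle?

Yes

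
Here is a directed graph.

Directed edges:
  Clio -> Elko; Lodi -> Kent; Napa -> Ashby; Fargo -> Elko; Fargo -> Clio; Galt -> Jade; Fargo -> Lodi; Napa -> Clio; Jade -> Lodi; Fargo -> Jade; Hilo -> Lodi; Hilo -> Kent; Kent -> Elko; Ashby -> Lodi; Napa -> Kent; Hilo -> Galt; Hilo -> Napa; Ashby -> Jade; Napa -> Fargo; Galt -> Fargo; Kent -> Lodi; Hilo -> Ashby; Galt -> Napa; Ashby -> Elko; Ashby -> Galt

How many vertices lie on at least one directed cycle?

5

A vertex is on a directed cycle iff it belongs to a strongly connected component of size ≥ 2 (or has a self-loop).
The vertices on cycles are {Galt, Kent, Lodi, Napa, Ashby} — 5 in total.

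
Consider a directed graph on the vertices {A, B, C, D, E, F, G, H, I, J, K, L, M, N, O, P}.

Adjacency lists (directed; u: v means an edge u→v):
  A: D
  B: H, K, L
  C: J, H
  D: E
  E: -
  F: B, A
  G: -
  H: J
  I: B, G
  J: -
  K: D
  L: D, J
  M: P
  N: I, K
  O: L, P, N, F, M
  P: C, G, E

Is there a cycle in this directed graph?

No

DFS with white/gray/black marking, starting from D:
D gray
  E gray
  E black
D black
A gray
  A→D: D black — skip
A black
B gray
  H gray
    J gray
    J black
  H black
  K gray
    K→D: D black — skip
  K black
  L gray
    L→D: D black — skip
    L→J: J black — skip
  L black
B black
C gray
  C→J: J black — skip
  C→H: H black — skip
C black
F gray
  F→B: B black — skip
  F→A: A black — skip
F black
G gray
G black
I gray
  I→B: B black — skip
  I→G: G black — skip
I black
M gray
  P gray
    P→C: C black — skip
    P→G: G black — skip
    P→E: E black — skip
  P black
M black
N gray
  N→I: I black — skip
  N→K: K black — skip
N black
O gray
  O→L: L black — skip
  O→P: P black — skip
  O→N: N black — skip
  O→F: F black — skip
  O→M: M black — skip
O black
Every edge goes to a white or black vertex — no back edge, so the graph is acyclic.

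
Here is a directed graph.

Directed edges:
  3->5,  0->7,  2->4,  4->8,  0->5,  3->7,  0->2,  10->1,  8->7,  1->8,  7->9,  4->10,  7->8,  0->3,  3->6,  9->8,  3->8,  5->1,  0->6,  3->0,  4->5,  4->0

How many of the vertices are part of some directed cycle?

A vertex is on a directed cycle iff it belongs to a strongly connected component of size ≥ 2 (or has a self-loop).
The vertices on cycles are {0, 2, 3, 4, 7, 8, 9} — 7 in total.

7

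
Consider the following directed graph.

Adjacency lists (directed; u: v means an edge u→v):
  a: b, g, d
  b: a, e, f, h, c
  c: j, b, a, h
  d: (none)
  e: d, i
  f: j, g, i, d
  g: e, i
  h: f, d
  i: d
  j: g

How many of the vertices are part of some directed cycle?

3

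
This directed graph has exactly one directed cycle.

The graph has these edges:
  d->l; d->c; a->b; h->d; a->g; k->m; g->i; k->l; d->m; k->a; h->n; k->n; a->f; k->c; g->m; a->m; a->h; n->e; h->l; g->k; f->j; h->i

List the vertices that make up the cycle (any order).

a, g, k

DFS with gray/black marking from a:
a gray
  g gray
    i gray
    i black
    k gray
      c gray
      c black
      m gray
      m black
      k→a: a is gray → back edge
Back edge closes the cycle a → g → k → a; its vertices are {a, g, k}.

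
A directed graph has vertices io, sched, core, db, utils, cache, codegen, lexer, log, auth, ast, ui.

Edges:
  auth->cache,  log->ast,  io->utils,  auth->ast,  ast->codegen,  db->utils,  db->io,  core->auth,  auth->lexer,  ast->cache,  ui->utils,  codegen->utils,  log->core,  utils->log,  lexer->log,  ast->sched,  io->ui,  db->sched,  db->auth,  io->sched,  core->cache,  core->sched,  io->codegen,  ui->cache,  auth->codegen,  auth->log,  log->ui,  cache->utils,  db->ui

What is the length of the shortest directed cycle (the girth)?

3

For each vertex v, BFS finds the shortest path from v back to v.
The shortest such closed walk is auth → log → core → auth, length 3.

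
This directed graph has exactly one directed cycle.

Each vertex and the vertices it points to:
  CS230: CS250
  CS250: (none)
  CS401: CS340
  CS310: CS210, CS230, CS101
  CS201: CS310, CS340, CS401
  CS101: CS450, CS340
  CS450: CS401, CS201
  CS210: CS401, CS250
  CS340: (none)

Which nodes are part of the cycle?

DFS with gray/black marking from CS201:
CS201 gray
  CS310 gray
    CS210 gray
      CS401 gray
        CS340 gray
        CS340 black
      CS401 black
      CS250 gray
      CS250 black
    CS210 black
    CS230 gray
      CS230→CS250: CS250 black — skip
    CS230 black
    CS101 gray
      CS450 gray
        CS450→CS401: CS401 black — skip
        CS450→CS201: CS201 is gray → back edge
Back edge closes the cycle CS201 → CS310 → CS101 → CS450 → CS201; its vertices are {CS101, CS201, CS310, CS450}.

CS101, CS201, CS310, CS450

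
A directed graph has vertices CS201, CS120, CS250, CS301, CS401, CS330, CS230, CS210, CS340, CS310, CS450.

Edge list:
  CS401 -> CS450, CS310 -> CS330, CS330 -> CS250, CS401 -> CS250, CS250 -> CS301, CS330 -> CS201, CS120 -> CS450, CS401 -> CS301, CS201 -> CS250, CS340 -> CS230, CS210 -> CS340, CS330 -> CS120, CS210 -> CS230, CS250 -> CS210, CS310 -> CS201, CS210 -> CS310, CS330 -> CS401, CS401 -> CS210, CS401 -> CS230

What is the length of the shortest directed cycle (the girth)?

4

For each vertex v, BFS finds the shortest path from v back to v.
The shortest such closed walk is CS401 → CS210 → CS310 → CS330 → CS401, length 4.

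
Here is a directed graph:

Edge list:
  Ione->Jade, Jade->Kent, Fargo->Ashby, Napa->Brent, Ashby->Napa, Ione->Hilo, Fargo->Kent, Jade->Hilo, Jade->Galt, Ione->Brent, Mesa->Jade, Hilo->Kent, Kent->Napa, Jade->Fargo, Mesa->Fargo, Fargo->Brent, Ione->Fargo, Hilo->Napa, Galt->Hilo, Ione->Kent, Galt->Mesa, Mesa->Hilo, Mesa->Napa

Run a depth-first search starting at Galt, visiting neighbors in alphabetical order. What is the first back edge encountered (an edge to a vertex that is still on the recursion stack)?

Jade->Galt

DFS from Galt (visiting neighbors in alphabetical order); mark gray on enter, black on exit:
Galt gray
  Hilo gray
    Kent gray
      Napa gray
        Brent gray
        Brent black
      Napa black
    Kent black
    Hilo→Napa: Napa black — skip
  Hilo black
  Mesa gray
    Fargo gray
      Ashby gray
        Ashby→Napa: Napa black — skip
      Ashby black
      Fargo→Brent: Brent black — skip
      Fargo→Kent: Kent black — skip
    Fargo black
    Mesa→Hilo: Hilo black — skip
    Jade gray
      Jade→Fargo: Fargo black — skip
      Jade→Galt: Galt is gray → back edge
First back edge: Jade → Galt.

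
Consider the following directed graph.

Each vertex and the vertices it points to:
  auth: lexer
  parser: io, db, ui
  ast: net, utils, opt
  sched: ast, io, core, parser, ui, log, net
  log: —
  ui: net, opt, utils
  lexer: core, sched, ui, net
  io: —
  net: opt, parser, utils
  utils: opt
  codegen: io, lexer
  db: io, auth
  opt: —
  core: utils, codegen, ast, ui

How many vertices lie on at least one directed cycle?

10

A vertex is on a directed cycle iff it belongs to a strongly connected component of size ≥ 2 (or has a self-loop).
The vertices on cycles are {db, ui, ast, net, auth, core, lexer, sched, parser, codegen} — 10 in total.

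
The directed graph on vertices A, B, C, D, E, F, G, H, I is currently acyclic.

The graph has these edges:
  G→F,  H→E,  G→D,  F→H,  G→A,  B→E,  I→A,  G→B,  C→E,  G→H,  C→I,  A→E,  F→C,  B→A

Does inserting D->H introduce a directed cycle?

Adding D→H creates a cycle iff H can already reach D.
Explore from H: no path reaches D. The graph stays acyclic.

No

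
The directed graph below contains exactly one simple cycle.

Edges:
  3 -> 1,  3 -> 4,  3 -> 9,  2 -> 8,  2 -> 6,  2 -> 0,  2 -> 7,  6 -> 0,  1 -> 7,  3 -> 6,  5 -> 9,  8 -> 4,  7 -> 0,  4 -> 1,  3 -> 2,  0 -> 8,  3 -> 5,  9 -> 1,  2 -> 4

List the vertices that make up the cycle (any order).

DFS with gray/black marking from 8:
8 gray
  4 gray
    1 gray
      7 gray
        0 gray
          0→8: 8 is gray → back edge
Back edge closes the cycle 8 → 4 → 1 → 7 → 0 → 8; its vertices are {0, 1, 4, 7, 8}.

0, 1, 4, 7, 8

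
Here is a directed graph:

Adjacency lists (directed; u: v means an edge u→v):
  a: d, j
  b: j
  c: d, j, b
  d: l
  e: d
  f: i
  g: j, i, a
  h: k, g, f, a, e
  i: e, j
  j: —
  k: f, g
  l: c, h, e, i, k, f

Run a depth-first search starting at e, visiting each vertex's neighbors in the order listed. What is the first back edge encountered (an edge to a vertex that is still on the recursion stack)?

c->d

DFS from e (visiting each vertex's neighbors in the order listed); mark gray on enter, black on exit:
e gray
  d gray
    l gray
      c gray
        c→d: d is gray → back edge
First back edge: c → d.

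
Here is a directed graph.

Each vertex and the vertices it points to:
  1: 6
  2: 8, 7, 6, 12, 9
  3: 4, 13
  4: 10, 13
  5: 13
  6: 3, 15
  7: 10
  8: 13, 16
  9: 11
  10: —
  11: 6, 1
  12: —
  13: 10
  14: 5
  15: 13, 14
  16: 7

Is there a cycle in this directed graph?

No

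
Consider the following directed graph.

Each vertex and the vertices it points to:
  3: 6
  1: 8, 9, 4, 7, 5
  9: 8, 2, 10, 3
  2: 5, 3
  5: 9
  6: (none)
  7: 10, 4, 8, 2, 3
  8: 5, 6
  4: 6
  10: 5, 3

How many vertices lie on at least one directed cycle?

5

A vertex is on a directed cycle iff it belongs to a strongly connected component of size ≥ 2 (or has a self-loop).
The vertices on cycles are {2, 5, 8, 9, 10} — 5 in total.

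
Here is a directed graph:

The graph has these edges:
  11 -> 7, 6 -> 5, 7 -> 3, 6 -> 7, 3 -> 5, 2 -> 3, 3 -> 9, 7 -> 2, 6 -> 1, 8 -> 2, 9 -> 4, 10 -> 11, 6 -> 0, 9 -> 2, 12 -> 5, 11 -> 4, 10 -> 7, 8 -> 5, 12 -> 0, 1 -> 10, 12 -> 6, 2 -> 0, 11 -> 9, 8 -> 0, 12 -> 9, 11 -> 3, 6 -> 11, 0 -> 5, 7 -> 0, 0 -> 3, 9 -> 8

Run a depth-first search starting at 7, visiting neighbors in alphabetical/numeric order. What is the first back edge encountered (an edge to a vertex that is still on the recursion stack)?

2->0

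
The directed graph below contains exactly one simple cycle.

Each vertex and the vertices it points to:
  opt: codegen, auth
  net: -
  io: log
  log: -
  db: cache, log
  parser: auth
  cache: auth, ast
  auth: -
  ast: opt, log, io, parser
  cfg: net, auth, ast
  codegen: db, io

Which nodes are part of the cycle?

DFS with gray/black marking from ast:
ast gray
  opt gray
    codegen gray
      db gray
        cache gray
          auth gray
          auth black
          cache→ast: ast is gray → back edge
Back edge closes the cycle ast → opt → codegen → db → cache → ast; its vertices are {db, ast, opt, cache, codegen}.

db, ast, opt, cache, codegen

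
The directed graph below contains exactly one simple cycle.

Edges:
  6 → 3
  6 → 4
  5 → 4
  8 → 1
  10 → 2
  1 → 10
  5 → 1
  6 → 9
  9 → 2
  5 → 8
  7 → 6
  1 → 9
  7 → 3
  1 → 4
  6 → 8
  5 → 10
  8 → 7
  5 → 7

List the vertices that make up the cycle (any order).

DFS with gray/black marking from 8:
8 gray
  1 gray
    4 gray
    4 black
    10 gray
      2 gray
      2 black
    10 black
    9 gray
      9→2: 2 black — skip
    9 black
  1 black
  7 gray
    3 gray
    3 black
    6 gray
      6→9: 9 black — skip
      6→3: 3 black — skip
      6→8: 8 is gray → back edge
Back edge closes the cycle 8 → 7 → 6 → 8; its vertices are {6, 7, 8}.

6, 7, 8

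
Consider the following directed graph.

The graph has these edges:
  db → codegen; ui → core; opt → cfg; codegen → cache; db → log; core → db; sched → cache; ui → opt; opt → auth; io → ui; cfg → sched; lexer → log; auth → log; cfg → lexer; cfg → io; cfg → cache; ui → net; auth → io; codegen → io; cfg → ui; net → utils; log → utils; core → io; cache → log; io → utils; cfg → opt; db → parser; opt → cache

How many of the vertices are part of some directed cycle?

8

A vertex is on a directed cycle iff it belongs to a strongly connected component of size ≥ 2 (or has a self-loop).
The vertices on cycles are {db, io, ui, cfg, opt, auth, core, codegen} — 8 in total.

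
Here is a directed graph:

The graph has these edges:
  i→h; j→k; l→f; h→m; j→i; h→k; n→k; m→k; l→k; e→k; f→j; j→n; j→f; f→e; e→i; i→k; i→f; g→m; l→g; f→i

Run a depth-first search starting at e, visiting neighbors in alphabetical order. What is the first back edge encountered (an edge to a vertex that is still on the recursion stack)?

DFS from e (visiting neighbors in alphabetical order); mark gray on enter, black on exit:
e gray
  i gray
    f gray
      f→e: e is gray → back edge
First back edge: f → e.

f→e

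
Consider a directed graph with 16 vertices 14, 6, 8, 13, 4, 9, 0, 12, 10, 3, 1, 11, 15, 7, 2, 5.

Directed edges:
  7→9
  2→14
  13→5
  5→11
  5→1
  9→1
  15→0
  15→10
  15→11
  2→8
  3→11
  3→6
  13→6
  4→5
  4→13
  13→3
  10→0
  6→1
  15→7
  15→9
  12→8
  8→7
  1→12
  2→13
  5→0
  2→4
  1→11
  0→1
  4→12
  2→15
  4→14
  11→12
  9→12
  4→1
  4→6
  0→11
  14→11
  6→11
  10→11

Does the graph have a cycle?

Yes

DFS with white/gray/black marking, starting from 5:
5 gray
  11 gray
    12 gray
      8 gray
        7 gray
          9 gray
            1 gray
              1→12: 12 is gray → back edge
Back edge found, so a cycle exists: 12 → 8 → 7 → 9 → 1 → 12.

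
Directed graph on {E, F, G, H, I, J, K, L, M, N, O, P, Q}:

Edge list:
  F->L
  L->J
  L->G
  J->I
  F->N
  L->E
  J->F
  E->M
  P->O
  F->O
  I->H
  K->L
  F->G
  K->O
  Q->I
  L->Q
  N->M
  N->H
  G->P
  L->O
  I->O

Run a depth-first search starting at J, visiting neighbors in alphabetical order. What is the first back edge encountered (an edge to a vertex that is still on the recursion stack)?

DFS from J (visiting neighbors in alphabetical order); mark gray on enter, black on exit:
J gray
  F gray
    G gray
      P gray
        O gray
        O black
      P black
    G black
    L gray
      E gray
        M gray
        M black
      E black
      L→G: G black — skip
      L→J: J is gray → back edge
First back edge: L → J.

L->J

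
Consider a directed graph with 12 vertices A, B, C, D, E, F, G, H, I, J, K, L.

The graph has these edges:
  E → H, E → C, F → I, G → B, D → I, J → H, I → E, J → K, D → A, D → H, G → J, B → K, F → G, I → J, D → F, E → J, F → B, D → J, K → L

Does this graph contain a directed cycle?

DFS with white/gray/black marking, starting from D:
D gray
  A gray
  A black
  F gray
    B gray
      K gray
        L gray
        L black
      K black
    B black
    I gray
      E gray
        J gray
          H gray
          H black
          J→K: K black — skip
        J black
        C gray
        C black
        E→H: H black — skip
      E black
      I→J: J black — skip
    I black
    G gray
      G→J: J black — skip
      G→B: B black — skip
    G black
  F black
  D→H: H black — skip
  D→I: I black — skip
  D→J: J black — skip
D black
Every edge goes to a white or black vertex — no back edge, so the graph is acyclic.

No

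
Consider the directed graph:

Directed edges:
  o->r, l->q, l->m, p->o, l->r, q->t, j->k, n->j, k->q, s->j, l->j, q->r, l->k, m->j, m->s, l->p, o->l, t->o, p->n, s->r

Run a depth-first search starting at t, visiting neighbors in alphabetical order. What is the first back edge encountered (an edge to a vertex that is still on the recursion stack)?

DFS from t (visiting neighbors in alphabetical order); mark gray on enter, black on exit:
t gray
  o gray
    l gray
      j gray
        k gray
          q gray
            r gray
            r black
            q→t: t is gray → back edge
First back edge: q → t.

q->t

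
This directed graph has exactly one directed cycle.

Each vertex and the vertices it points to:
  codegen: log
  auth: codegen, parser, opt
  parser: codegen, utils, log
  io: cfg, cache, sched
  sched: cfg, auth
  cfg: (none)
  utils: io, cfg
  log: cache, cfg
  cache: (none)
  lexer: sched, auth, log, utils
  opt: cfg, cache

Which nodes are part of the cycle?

io, auth, sched, utils, parser

DFS with gray/black marking from auth:
auth gray
  codegen gray
    log gray
      cache gray
      cache black
      cfg gray
      cfg black
    log black
  codegen black
  parser gray
    parser→codegen: codegen black — skip
    utils gray
      io gray
        io→cfg: cfg black — skip
        io→cache: cache black — skip
        sched gray
          sched→cfg: cfg black — skip
          sched→auth: auth is gray → back edge
Back edge closes the cycle auth → parser → utils → io → sched → auth; its vertices are {io, auth, sched, utils, parser}.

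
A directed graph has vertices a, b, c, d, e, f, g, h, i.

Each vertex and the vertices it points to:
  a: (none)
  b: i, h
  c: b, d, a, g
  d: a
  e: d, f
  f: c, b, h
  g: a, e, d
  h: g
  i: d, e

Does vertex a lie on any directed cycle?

a lies on a cycle iff there is a path from a back to itself.
Exploring from a, it never reaches itself; equivalently, its strongly connected component is a singleton.

No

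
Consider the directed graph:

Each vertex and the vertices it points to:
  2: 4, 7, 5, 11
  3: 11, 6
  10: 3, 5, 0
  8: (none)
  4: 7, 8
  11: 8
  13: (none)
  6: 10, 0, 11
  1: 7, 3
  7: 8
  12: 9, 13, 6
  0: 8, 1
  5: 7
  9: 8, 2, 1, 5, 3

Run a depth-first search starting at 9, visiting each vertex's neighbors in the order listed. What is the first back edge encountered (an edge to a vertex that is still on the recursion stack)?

10->3

DFS from 9 (visiting each vertex's neighbors in the order listed); mark gray on enter, black on exit:
9 gray
  8 gray
  8 black
  2 gray
    4 gray
      7 gray
        7→8: 8 black — skip
      7 black
      4→8: 8 black — skip
    4 black
    2→7: 7 black — skip
    5 gray
      5→7: 7 black — skip
    5 black
    11 gray
      11→8: 8 black — skip
    11 black
  2 black
  1 gray
    1→7: 7 black — skip
    3 gray
      3→11: 11 black — skip
      6 gray
        10 gray
          10→3: 3 is gray → back edge
First back edge: 10 → 3.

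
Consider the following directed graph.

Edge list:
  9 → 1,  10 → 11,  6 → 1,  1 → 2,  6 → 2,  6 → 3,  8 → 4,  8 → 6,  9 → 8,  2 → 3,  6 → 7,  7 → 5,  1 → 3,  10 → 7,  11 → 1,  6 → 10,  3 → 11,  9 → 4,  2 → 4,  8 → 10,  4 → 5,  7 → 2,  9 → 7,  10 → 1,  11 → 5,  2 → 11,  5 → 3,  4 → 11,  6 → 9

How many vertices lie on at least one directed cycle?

9

A vertex is on a directed cycle iff it belongs to a strongly connected component of size ≥ 2 (or has a self-loop).
The vertices on cycles are {1, 2, 3, 4, 5, 6, 8, 9, 11} — 9 in total.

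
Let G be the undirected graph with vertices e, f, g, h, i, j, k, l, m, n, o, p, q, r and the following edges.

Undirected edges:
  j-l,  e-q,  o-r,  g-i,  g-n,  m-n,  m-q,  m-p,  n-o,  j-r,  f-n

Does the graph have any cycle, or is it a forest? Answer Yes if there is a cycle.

No

DFS, tracking each vertex's parent; an edge to a visited non-parent vertex closes a cycle.
Start from r:
visit r (parent –)
  visit j (parent r)
    j–r: parent, skip
    visit l (parent j)
      l–j: parent, skip
  visit o (parent r)
    o–r: parent, skip
    visit n (parent o)
      visit f (parent n)
        f–n: parent, skip
      n–o: parent, skip
      visit m (parent n)
        visit q (parent m)
          visit e (parent q)
            e–q: parent, skip
          q–m: parent, skip
        m–n: parent, skip
        visit p (parent m)
          p–m: parent, skip
      visit g (parent n)
        visit i (parent g)
          i–g: parent, skip
        g–n: parent, skip
visit h (parent –)
visit k (parent –)
No non-parent visited neighbor found — the graph is a forest.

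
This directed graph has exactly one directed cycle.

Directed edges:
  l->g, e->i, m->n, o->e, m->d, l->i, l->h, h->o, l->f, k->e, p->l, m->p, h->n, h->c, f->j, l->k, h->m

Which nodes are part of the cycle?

DFS with gray/black marking from l:
l gray
  i gray
  i black
  g gray
  g black
  k gray
    e gray
      e→i: i black — skip
    e black
  k black
  f gray
    j gray
    j black
  f black
  h gray
    o gray
      o→e: e black — skip
    o black
    n gray
    n black
    m gray
      p gray
        p→l: l is gray → back edge
Back edge closes the cycle l → h → m → p → l; its vertices are {h, l, m, p}.

h, l, m, p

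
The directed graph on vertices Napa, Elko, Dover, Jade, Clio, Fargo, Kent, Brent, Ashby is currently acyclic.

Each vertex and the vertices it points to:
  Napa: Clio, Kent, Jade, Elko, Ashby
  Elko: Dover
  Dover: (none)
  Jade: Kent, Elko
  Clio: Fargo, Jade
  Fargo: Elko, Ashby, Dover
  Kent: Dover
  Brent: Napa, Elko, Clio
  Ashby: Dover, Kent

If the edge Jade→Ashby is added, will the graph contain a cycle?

No

Adding Jade→Ashby creates a cycle iff Ashby can already reach Jade.
Explore from Ashby: no path reaches Jade. The graph stays acyclic.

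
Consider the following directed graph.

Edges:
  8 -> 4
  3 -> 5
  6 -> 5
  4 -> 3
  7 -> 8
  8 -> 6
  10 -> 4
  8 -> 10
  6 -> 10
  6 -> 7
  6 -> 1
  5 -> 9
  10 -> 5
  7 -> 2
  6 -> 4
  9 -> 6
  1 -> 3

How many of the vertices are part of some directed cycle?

A vertex is on a directed cycle iff it belongs to a strongly connected component of size ≥ 2 (or has a self-loop).
The vertices on cycles are {1, 3, 4, 5, 6, 7, 8, 9, 10} — 9 in total.

9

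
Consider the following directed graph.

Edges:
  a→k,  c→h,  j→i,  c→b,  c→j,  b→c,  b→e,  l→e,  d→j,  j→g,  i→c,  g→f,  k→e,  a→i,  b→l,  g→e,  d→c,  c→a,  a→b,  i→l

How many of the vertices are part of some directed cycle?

5

A vertex is on a directed cycle iff it belongs to a strongly connected component of size ≥ 2 (or has a self-loop).
The vertices on cycles are {a, b, c, i, j} — 5 in total.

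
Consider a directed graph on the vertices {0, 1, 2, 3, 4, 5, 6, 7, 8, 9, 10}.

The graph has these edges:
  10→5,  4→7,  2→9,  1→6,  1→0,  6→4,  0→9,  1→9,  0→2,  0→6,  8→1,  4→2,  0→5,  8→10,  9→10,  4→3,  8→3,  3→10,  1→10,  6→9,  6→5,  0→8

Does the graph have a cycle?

DFS with white/gray/black marking, starting from 9:
9 gray
  10 gray
    5 gray
    5 black
  10 black
9 black
0 gray
  0→9: 9 black — skip
  8 gray
    3 gray
      3→10: 10 black — skip
    3 black
    1 gray
      1→0: 0 is gray → back edge
Back edge found, so a cycle exists: 0 → 8 → 1 → 0.

Yes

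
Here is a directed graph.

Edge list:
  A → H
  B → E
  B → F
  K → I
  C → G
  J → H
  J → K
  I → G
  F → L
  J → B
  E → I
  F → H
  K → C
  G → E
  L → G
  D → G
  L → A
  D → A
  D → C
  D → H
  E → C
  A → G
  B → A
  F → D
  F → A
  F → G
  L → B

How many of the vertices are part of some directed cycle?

7

A vertex is on a directed cycle iff it belongs to a strongly connected component of size ≥ 2 (or has a self-loop).
The vertices on cycles are {B, C, E, F, G, I, L} — 7 in total.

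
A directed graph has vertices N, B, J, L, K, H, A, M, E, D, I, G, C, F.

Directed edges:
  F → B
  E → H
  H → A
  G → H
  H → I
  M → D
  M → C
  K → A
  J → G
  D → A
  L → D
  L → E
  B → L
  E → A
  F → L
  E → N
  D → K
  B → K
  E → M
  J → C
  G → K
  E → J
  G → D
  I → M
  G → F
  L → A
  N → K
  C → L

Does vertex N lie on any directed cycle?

N lies on a cycle iff there is a path from N back to itself.
Exploring from N, it never reaches itself; equivalently, its strongly connected component is a singleton.

No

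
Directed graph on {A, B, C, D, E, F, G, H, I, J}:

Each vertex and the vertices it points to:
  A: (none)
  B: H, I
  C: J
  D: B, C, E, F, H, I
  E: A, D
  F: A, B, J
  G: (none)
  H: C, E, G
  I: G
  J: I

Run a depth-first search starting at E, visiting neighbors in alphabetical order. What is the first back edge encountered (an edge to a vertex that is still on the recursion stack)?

H→E

DFS from E (visiting neighbors in alphabetical order); mark gray on enter, black on exit:
E gray
  A gray
  A black
  D gray
    B gray
      H gray
        C gray
          J gray
            I gray
              G gray
              G black
            I black
          J black
        C black
        H→E: E is gray → back edge
First back edge: H → E.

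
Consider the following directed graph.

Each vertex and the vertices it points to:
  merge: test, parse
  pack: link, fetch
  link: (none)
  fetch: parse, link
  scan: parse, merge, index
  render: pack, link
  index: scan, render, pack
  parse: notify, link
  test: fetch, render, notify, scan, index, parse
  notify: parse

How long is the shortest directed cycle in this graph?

2

For each vertex v, BFS finds the shortest path from v back to v.
The shortest such closed walk is index → scan → index, length 2.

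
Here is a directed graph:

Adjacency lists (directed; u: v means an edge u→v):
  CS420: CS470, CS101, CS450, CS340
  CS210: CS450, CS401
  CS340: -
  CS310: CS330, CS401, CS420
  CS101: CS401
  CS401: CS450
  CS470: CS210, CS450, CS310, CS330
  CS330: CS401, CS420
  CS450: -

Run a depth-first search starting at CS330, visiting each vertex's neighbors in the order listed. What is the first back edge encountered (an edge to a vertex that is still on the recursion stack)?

DFS from CS330 (visiting each vertex's neighbors in the order listed); mark gray on enter, black on exit:
CS330 gray
  CS401 gray
    CS450 gray
    CS450 black
  CS401 black
  CS420 gray
    CS470 gray
      CS210 gray
        CS210→CS450: CS450 black — skip
        CS210→CS401: CS401 black — skip
      CS210 black
      CS470→CS450: CS450 black — skip
      CS310 gray
        CS310→CS330: CS330 is gray → back edge
First back edge: CS310 → CS330.

CS310->CS330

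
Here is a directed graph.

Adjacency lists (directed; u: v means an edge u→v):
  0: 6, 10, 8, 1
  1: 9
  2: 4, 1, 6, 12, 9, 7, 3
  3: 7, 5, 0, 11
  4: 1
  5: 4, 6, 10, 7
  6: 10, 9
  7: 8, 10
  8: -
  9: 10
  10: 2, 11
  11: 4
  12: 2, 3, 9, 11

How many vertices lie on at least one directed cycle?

12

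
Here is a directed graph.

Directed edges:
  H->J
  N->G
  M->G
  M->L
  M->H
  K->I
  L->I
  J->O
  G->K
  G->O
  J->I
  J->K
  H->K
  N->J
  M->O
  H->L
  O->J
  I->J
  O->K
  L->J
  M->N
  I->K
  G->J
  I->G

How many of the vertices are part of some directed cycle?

5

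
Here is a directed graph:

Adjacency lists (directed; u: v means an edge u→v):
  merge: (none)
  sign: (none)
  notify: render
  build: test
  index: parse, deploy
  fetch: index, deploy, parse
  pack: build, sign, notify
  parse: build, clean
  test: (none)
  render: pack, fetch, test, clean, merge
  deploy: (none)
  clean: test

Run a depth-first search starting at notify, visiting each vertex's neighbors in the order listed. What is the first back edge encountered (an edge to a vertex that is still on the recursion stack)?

pack→notify

DFS from notify (visiting each vertex's neighbors in the order listed); mark gray on enter, black on exit:
notify gray
  render gray
    pack gray
      build gray
        test gray
        test black
      build black
      sign gray
      sign black
      pack→notify: notify is gray → back edge
First back edge: pack → notify.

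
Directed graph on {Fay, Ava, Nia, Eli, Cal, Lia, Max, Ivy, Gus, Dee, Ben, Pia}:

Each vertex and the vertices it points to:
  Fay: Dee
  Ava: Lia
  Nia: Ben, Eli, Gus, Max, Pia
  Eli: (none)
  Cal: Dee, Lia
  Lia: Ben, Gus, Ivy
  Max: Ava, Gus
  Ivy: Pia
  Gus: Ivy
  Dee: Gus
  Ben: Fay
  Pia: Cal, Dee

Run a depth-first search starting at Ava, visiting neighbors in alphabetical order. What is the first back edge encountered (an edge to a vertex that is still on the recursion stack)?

Cal->Dee

DFS from Ava (visiting neighbors in alphabetical order); mark gray on enter, black on exit:
Ava gray
  Lia gray
    Ben gray
      Fay gray
        Dee gray
          Gus gray
            Ivy gray
              Pia gray
                Cal gray
                  Cal→Dee: Dee is gray → back edge
First back edge: Cal → Dee.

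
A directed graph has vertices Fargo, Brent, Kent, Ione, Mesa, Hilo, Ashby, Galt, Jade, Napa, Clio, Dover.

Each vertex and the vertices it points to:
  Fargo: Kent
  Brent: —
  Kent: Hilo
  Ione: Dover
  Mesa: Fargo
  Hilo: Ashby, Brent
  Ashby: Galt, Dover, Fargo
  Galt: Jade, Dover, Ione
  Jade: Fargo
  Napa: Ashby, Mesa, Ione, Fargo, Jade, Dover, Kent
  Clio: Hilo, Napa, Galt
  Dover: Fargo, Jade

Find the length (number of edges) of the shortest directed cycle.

4

For each vertex v, BFS finds the shortest path from v back to v.
The shortest such closed walk is Hilo → Ashby → Fargo → Kent → Hilo, length 4.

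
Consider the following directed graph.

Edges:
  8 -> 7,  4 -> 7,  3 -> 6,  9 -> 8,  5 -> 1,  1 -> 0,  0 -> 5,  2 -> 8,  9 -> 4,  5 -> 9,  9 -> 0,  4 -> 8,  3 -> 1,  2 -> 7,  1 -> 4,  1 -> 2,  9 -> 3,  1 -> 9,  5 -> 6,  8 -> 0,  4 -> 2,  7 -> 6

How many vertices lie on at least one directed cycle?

A vertex is on a directed cycle iff it belongs to a strongly connected component of size ≥ 2 (or has a self-loop).
The vertices on cycles are {0, 1, 2, 3, 4, 5, 8, 9} — 8 in total.

8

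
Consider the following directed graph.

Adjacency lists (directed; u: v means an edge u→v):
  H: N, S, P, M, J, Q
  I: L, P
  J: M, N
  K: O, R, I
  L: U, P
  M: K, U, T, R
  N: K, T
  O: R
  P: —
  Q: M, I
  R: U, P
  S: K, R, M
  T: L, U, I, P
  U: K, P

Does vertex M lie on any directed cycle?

No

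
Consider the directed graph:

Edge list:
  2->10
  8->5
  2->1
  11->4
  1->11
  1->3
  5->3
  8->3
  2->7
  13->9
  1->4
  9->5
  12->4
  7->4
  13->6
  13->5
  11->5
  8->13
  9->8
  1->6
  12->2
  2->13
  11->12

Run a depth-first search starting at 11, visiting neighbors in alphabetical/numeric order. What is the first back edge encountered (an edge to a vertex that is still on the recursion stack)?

DFS from 11 (visiting neighbors in alphabetical/numeric order); mark gray on enter, black on exit:
11 gray
  4 gray
  4 black
  5 gray
    3 gray
    3 black
  5 black
  12 gray
    2 gray
      1 gray
        1→3: 3 black — skip
        1→4: 4 black — skip
        6 gray
        6 black
        1→11: 11 is gray → back edge
First back edge: 1 → 11.

1→11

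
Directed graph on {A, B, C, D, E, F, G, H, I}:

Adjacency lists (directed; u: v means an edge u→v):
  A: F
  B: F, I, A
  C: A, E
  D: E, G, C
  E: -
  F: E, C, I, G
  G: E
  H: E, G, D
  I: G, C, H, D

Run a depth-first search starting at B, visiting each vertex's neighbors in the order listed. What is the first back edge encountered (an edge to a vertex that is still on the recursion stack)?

A→F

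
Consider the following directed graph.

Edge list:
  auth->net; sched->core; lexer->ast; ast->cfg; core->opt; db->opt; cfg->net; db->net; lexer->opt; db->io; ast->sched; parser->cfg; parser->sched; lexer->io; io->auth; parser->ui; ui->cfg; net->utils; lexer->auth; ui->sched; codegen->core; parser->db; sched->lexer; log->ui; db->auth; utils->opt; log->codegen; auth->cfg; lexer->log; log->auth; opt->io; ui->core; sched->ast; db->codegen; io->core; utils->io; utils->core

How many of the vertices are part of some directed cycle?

12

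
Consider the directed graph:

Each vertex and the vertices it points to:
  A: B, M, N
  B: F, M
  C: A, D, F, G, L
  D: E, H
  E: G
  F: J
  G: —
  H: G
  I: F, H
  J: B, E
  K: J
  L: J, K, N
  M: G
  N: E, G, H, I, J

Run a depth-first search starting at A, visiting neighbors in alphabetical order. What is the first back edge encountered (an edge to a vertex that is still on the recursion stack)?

J->B

DFS from A (visiting neighbors in alphabetical order); mark gray on enter, black on exit:
A gray
  B gray
    F gray
      J gray
        J→B: B is gray → back edge
First back edge: J → B.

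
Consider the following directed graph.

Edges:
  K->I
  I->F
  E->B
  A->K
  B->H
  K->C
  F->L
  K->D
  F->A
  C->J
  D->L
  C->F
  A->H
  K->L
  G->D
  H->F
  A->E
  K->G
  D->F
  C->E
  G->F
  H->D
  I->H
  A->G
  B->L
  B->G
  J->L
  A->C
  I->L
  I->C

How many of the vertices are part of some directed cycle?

10

A vertex is on a directed cycle iff it belongs to a strongly connected component of size ≥ 2 (or has a self-loop).
The vertices on cycles are {A, B, C, D, E, F, G, H, I, K} — 10 in total.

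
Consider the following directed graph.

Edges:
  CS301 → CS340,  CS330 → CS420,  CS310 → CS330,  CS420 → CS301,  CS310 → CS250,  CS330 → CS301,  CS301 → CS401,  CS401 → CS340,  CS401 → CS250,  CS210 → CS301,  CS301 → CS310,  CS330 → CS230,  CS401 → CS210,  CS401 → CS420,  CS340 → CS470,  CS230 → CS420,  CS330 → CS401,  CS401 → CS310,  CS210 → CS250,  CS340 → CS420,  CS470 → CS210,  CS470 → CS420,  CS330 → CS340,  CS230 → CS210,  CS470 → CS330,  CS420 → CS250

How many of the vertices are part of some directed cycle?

A vertex is on a directed cycle iff it belongs to a strongly connected component of size ≥ 2 (or has a self-loop).
The vertices on cycles are {CS210, CS230, CS301, CS310, CS330, CS340, CS401, CS420, CS470} — 9 in total.

9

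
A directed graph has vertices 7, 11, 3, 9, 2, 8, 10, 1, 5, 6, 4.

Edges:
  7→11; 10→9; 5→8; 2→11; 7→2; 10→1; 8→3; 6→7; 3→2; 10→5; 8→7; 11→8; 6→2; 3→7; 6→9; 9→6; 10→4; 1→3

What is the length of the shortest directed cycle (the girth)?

For each vertex v, BFS finds the shortest path from v back to v.
The shortest such closed walk is 9 → 6 → 9, length 2.

2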